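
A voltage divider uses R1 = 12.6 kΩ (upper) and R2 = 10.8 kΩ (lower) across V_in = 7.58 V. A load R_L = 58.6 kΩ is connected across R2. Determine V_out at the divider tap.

The load sits in parallel with R2, giving an effective lower resistance R2' = R2·R_L/(R2+R_L) = 9.119 kΩ.
Then V_out = V_in · R2'/(R1 + R2') = 7.58 × 9.119/21.72 = 3.183 V.
(Unloaded it would be 3.50 V; the load pulls it down.)

V_out ≈ 3.18 V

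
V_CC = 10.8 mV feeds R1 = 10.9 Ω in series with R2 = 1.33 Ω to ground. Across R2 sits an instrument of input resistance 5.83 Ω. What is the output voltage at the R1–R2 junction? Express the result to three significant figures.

The load sits in parallel with R2, giving an effective lower resistance R2' = R2·R_L/(R2+R_L) = 1.083 Ω.
Voltage divider with the loaded lower leg: V_out = 10.8 × 1.083/(10.9 + 1.083) = 10.8 × 0.09037 = 0.9760 mV.

V_out ≈ 0.976 mV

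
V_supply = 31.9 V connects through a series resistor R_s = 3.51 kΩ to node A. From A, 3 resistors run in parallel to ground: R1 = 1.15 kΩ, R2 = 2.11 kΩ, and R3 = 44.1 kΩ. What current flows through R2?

Parallel bank: R_p = 1/(1/1.15 + 1/2.11 + 1/44.1) = 0.7320 kΩ.
Node voltage V_A = V_supply · R_p/(R_s + R_p) = 31.9 × 0.1726 = 5.504 V.
Branch current I = V_A/R2 = 5.504/2.11 = 2.609 mA.

I ≈ 2.61 mA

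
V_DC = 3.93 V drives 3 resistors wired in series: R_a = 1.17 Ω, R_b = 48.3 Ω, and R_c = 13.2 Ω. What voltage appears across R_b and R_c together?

V ≈ 3.86 V

ΣR = 1.17 + 48.3 + 13.2 = 62.67 Ω.
R_{R_b..R_c} = 48.3 + 13.2 = 61.50 Ω.
Voltage divider: V = V_DC · (61.50 / 62.67) = 3.93 × 0.9813 = 3.857 V.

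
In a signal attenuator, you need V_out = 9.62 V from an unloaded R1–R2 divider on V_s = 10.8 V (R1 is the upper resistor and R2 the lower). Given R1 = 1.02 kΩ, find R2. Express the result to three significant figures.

R2 ≈ 8.32 kΩ

V_out/V_s = R2/(R1+R2) = 0.8907.
Rearranging, R2 = R1·k/(1−k) = 1.02 × 8.153 = 8.316 kΩ.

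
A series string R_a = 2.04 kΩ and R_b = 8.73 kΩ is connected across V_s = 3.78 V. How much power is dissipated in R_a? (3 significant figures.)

Series current I = V_s/ΣR = 3.78/10.77 = 0.3510 mA.
P(R_a) = I²·R_a = (0.3510)² × 2.04 = 0.2513 mW.

P ≈ 0.251 mW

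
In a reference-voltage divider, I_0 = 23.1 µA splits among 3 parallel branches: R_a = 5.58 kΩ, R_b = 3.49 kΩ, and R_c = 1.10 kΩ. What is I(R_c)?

I ≈ 15.3 µA

ΣG = 1/5.58 + 1/3.49 + 1/1.10 = 1.375.
Current divider: I(R_c) = I_0 · G_k/ΣG = 23.1 × (0.9091/1.375) = 23.1 × 0.6612 = 15.27 µA.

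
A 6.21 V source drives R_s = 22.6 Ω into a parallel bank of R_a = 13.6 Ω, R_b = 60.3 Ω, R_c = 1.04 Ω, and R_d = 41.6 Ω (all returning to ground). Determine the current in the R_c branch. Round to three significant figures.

I ≈ 0.236 A

Equivalent of the parallel group: R_p = 0.9296 Ω.
V_A = 6.21 × 0.9296/23.53 = 0.2454 V.
I(R_c) = V_A / R_c = 0.2454/1.04 = 0.2359 A.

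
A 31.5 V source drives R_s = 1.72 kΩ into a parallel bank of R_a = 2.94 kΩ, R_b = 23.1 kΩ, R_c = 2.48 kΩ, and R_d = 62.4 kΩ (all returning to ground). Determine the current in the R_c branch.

I ≈ 5.34 mA

Combine the parallel branches: R_p = (1/2.94 + 1/23.1 + 1/2.48 + 1/62.4)⁻¹ = 1.246 kΩ.
V_A by voltage divider: V_A = 31.5 × 1.246/(1.72 + 1.246) = 13.23 V.
Branch current I = V_A/R_c = 13.23/2.48 = 5.335 mA.
(Equivalently: I_total = 10.62 mA, then current-divider fraction G_k/ΣG = 0.5024.)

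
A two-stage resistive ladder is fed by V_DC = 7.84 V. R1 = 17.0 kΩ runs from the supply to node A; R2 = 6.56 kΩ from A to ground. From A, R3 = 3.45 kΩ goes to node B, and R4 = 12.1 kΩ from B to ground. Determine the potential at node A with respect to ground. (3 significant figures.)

The second stage (R3 + R4 = 15.55 kΩ) loads node A in parallel with R2.
Effective lower resistance at A: R2 ‖ 15.55 = 4.614 kΩ.
So V_A = 7.84 × 0.2135 = 1.674 V.

V_A ≈ 1.67 V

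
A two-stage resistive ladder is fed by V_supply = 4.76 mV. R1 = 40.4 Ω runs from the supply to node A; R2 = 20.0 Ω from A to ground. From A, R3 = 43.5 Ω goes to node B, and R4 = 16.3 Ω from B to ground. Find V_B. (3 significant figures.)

V_B ≈ 0.351 mV

Node A sees R2 in parallel with the series input of stage 2, R3 + R4 = 59.80 Ω.
R2 ‖ (R3+R4) = 14.99 Ω.
V_A = 4.76 × 14.99/(40.4 + 14.99) = 1.288 mV.
Stage 2 is unloaded, so V_B = V_A · R4/(R3+R4) = 1.288 × 16.3/59.80 = 0.3511 mV.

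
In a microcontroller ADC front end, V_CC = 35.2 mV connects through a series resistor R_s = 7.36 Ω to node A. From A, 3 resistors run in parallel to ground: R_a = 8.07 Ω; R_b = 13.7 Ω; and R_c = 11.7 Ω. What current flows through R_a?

I ≈ 1.42 mA

Combine the parallel branches: R_p = (1/8.07 + 1/13.7 + 1/11.7)⁻¹ = 3.541 Ω.
V_A by voltage divider: V_A = 35.2 × 3.541/(7.36 + 3.541) = 11.43 mV.
Branch current I = V_A/R_a = 11.43/8.07 = 1.417 mA.
(Equivalently: I_total = 3.229 mA, then current-divider fraction G_k/ΣG = 0.4388.)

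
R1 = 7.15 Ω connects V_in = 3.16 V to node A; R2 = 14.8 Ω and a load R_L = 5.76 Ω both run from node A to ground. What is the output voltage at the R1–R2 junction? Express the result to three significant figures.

V_out ≈ 1.16 V

R2 ‖ R_L = (14.8 × 5.76)/(14.8 + 5.76) = 4.146 Ω.
Voltage divider with the loaded lower leg: V_out = 3.16 × 4.146/(7.15 + 4.146) = 3.16 × 0.3670 = 1.160 V.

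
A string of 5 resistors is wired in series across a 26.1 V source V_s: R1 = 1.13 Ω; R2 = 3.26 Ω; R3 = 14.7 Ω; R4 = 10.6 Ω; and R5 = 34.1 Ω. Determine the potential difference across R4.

Series total: ΣR = 1.13 + 3.26 + 14.7 + 10.6 + 34.1 = 63.79 Ω.
By the voltage-divider rule, V = 26.1 × 10.60/63.79 = 4.337 V.

V ≈ 4.34 V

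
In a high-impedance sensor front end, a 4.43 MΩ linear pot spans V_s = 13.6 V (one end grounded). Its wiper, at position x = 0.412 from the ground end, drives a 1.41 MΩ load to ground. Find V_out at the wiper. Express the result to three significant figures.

The pot divides into 2.605 MΩ above the wiper and 1.825 MΩ below.
(x·R_p) ‖ R_L = 0.7955 MΩ.
Then V_out = V_s · 0.7955/(2.605 + 0.7955) = 3.182 V.

V_out ≈ 3.18 V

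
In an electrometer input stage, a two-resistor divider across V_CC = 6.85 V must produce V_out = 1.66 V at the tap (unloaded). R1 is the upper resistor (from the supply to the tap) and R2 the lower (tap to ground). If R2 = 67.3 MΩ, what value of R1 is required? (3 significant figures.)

Required fraction k = V_out/V_CC = 0.2423.
Rearranging, R1 = R2·(1−k)/k = 67.3 × 3.127 = 210.4 MΩ.

R1 ≈ 210 MΩ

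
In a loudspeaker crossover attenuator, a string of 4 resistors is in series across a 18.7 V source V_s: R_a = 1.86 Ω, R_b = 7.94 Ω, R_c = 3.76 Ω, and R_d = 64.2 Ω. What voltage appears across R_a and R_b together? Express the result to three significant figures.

V ≈ 2.36 V

Total series resistance ΣR = 1.86 + 7.94 + 3.76 + 64.2 = 77.76 Ω.
R_{R_a..R_b} = 1.86 + 7.94 = 9.800 Ω.
V = V_s · R/ΣR = 18.7 × 0.1260 = 2.357 V.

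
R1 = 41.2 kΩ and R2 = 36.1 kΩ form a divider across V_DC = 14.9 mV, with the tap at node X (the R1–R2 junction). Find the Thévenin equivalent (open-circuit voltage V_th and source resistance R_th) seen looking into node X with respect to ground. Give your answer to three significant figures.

V_th is the unloaded tap voltage: V_DC · R2/(R1+R2) = 14.9 × 0.4670 = 6.958 mV.
Looking into X with the source shorted: R_th = R1·R2/(R1+R2) = 41.20 × 36.1/77.30 = 19.24 kΩ.

V_th ≈ 6.96 mV, R_th ≈ 19.2 kΩ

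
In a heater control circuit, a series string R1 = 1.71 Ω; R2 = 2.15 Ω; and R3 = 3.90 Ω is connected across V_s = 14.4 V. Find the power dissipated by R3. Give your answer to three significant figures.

P ≈ 13.4 W

The common current is I = 14.4/7.760 = 1.856 A.
P = I²R = 3.444 × 3.90 = 13.43 W.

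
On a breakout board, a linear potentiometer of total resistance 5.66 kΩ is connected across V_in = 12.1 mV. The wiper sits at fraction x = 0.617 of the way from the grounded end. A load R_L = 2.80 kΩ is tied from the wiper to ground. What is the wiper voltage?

V_out ≈ 5.05 mV

Lower segment x·R_p = 3.492 kΩ; upper segment (1−x)·R_p = 2.168 kΩ.
R_L loads the lower segment: effective lower R = 1.554 kΩ.
V_out = 12.1 × 1.554/(2.168 + 1.554) = 5.052 mV.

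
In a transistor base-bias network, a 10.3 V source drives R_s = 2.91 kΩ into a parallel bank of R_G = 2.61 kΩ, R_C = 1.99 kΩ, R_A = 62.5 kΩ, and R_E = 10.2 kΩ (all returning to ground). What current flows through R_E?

I ≈ 0.258 mA

Parallel bank: R_p = 1/(1/2.61 + 1/1.99 + 1/62.5 + 1/10.2) = 1.000 kΩ.
V_A = 10.3 × 1.000/3.910 = 2.635 V.
Branch current I = V_A/R_E = 2.635/10.2 = 0.2583 mA.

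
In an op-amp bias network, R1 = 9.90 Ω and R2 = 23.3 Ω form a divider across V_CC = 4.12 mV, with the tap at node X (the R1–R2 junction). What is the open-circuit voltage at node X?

V_th is the unloaded tap voltage: V_CC · R2/(R1+R2) = 4.12 × 0.7018 = 2.891 mV.

V_th ≈ 2.89 mV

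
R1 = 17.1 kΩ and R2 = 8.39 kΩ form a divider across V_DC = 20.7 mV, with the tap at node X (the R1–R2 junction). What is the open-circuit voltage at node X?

V_th is the unloaded tap voltage: V_DC · R2/(R1+R2) = 20.7 × 0.3291 = 6.813 mV.

V_th ≈ 6.81 mV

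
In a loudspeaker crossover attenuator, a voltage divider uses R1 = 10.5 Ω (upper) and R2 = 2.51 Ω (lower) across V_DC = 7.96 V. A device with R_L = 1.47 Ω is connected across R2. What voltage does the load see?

V_out ≈ 0.646 V

R2 ‖ R_L = (2.51 × 1.47)/(2.51 + 1.47) = 0.9271 Ω.
Voltage divider with the loaded lower leg: V_out = 7.96 × 0.9271/(10.5 + 0.9271) = 7.96 × 0.08113 = 0.6458 V.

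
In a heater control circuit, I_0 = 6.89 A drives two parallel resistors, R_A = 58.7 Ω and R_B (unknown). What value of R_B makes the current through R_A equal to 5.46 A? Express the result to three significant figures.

Two-branch current divider: I_A = I_0 · R_B/(R_A + R_B).
5.46/6.89 = R_B/(R_A + R_B) → R_B = R_A · (0.7925)/(1 − 0.7925) = 58.7 × 3.818 = 224.1 Ω.

R_B ≈ 224 Ω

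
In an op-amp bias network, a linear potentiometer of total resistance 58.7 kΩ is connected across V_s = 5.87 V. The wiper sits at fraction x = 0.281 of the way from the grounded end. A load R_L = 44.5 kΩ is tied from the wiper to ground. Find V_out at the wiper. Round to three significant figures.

V_out ≈ 1.30 V

Lower segment x·R_p = 16.49 kΩ; upper segment (1−x)·R_p = 42.21 kΩ.
R_L loads the lower segment: effective lower R = 12.03 kΩ.
Loaded-divider output: V_out = 5.87 × 0.2219 = 1.302 V.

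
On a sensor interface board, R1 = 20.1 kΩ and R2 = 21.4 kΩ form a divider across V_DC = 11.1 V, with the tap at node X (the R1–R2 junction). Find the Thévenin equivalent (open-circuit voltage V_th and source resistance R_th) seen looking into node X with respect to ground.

Open-circuit (no load on X): V_th = V_DC · R2/(R1 + R2) = 11.1 × 21.4/(20.10 + 21.4) = 5.724 V.
With V_DC suppressed (replaced by a short), R_th = R1 ‖ R2 = (20.10 × 21.4)/(20.10 + 21.4) = 10.36 kΩ.

V_th ≈ 5.72 V, R_th ≈ 10.4 kΩ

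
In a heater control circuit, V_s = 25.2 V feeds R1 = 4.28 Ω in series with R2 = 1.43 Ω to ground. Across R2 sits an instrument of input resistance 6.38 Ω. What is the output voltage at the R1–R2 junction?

V_out ≈ 5.40 V

First combine the lower leg with the load: R2 ‖ R_L = 1.168 Ω.
Voltage divider with the loaded lower leg: V_out = 25.2 × 1.168/(4.28 + 1.168) = 25.2 × 0.2144 = 5.403 V.
(Unloaded it would be 6.31 V; the load pulls it down.)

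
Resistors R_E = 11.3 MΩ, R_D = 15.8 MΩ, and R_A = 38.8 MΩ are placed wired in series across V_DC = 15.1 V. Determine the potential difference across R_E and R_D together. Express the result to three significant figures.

V ≈ 6.21 V

Total series resistance ΣR = 11.3 + 15.8 + 38.8 = 65.90 MΩ.
R_{R_E..R_D} = 11.3 + 15.8 = 27.10 MΩ.
By the voltage-divider rule, V = 15.1 × 27.10/65.90 = 6.210 V.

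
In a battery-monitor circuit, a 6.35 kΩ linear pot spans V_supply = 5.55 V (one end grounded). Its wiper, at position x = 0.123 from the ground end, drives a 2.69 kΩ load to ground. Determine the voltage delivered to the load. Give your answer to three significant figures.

The pot divides into 5.569 kΩ above the wiper and 0.7810 kΩ below.
Lower segment in parallel with the load: 0.7810 ‖ 2.69 = 0.6053 kΩ.
Loaded-divider output: V_out = 5.55 × 0.09804 = 0.5441 V.
(Unloaded: V_out = x·V_supply = 0.683 V.)

V_out ≈ 0.544 V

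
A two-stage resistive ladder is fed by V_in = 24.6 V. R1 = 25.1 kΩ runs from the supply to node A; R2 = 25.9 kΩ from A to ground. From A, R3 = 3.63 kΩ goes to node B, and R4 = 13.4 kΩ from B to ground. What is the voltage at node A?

Looking into the second stage from A: R3 + R4 = 17.03 kΩ appears in parallel with R2.
Effective lower resistance at A: R2 ‖ 17.03 = 10.27 kΩ.
V_A = 24.6 × 10.27/(25.1 + 10.27) = 7.145 V.

V_A ≈ 7.14 V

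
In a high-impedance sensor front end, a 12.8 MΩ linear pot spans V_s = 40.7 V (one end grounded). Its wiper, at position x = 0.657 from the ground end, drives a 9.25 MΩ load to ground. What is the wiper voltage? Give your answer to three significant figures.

Lower segment x·R_p = 8.410 MΩ; upper segment (1−x)·R_p = 4.390 MΩ.
R_L loads the lower segment: effective lower R = 4.405 MΩ.
Loaded-divider output: V_out = 40.7 × 0.5008 = 20.38 V.

V_out ≈ 20.4 V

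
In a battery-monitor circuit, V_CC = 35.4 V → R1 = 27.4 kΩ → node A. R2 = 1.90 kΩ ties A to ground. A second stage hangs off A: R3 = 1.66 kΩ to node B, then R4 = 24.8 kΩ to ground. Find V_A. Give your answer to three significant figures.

Looking into the second stage from A: R3 + R4 = 26.46 kΩ appears in parallel with R2.
R2 ‖ (R3+R4) = 1.773 kΩ.
So V_A = 35.4 × 0.06077 = 2.151 V.

V_A ≈ 2.15 V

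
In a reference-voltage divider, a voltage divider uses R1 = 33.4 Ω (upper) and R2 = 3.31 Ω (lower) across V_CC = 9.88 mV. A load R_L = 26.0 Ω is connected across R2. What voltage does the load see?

R2 ‖ R_L = (3.31 × 26.0)/(3.31 + 26.0) = 2.936 Ω.
Now apply the divider: V_out = 9.88 × 0.08081 = 0.7984 mV.

V_out ≈ 0.798 mV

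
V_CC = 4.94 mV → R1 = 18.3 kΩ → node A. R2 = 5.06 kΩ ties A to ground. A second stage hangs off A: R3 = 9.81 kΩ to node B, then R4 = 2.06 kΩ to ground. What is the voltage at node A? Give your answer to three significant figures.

The second stage (R3 + R4 = 11.87 kΩ) loads node A in parallel with R2.
Effective lower resistance at A: R2 ‖ 11.87 = 3.548 kΩ.
First divider: V_A = V_CC · 3.548/(18.3 + 3.548) = 0.8022 mV.

V_A ≈ 0.802 mV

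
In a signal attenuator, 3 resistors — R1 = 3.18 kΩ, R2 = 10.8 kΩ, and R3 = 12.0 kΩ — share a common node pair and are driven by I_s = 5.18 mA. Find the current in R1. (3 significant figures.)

Conductances: ΣG = 1/3.18 + 1/10.8 + 1/12.0 = 0.4904 (1/kΩ).
By the current-divider rule, I = I_s · G_k/ΣG = 5.18 × 0.6413 = 3.322 mA.

I ≈ 3.32 mA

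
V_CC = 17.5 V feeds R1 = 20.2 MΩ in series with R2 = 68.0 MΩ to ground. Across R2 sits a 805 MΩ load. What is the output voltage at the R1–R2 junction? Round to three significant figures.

R2 ‖ R_L = (68.0 × 805)/(68.0 + 805) = 62.70 MΩ.
Voltage divider with the loaded lower leg: V_out = 17.5 × 62.70/(20.2 + 62.70) = 17.5 × 0.7563 = 13.24 V.
(Unloaded it would be 13.5 V; the load pulls it down.)

V_out ≈ 13.2 V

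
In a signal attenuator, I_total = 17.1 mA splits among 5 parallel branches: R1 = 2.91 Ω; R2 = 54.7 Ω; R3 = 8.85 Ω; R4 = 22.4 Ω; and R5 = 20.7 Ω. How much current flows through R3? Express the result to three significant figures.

I ≈ 3.40 mA

Conductances: ΣG = 1/2.91 + 1/54.7 + 1/8.85 + 1/22.4 + 1/20.7 = 0.5679 (1/Ω).
By the current-divider rule, I = I_total · G_k/ΣG = 17.1 × 0.1990 = 3.403 mA.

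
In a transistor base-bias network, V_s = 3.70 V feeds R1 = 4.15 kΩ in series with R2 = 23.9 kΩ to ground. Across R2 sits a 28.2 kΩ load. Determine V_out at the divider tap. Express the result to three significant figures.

V_out ≈ 2.80 V

The load sits in parallel with R2, giving an effective lower resistance R2' = R2·R_L/(R2+R_L) = 12.94 kΩ.
Voltage divider with the loaded lower leg: V_out = 3.70 × 12.94/(4.15 + 12.94) = 3.70 × 0.7571 = 2.801 V.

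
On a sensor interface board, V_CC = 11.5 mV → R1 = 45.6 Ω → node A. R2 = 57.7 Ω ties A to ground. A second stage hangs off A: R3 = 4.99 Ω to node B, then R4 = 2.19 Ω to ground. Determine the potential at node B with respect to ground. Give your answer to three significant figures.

Node A sees R2 in parallel with the series input of stage 2, R3 + R4 = 7.180 Ω.
Effective lower resistance at A: R2 ‖ 7.180 = 6.385 Ω.
First divider: V_A = V_CC · 6.385/(45.6 + 6.385) = 1.413 mV.
Stage 2 is unloaded, so V_B = V_A · R4/(R3+R4) = 1.413 × 2.19/7.180 = 0.4308 mV.

V_B ≈ 0.431 mV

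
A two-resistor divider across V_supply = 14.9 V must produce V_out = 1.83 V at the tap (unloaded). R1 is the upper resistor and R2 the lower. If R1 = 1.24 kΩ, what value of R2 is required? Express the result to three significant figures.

Required fraction k = V_out/V_supply = 0.1228.
R2 = R1 · 0.1228/(1 − 0.1228) = 0.1736 kΩ.

R2 ≈ 0.174 kΩ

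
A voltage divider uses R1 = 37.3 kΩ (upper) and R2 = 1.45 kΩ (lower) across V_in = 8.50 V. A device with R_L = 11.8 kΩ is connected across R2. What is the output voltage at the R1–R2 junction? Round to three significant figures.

V_out ≈ 0.284 V

R2 ‖ R_L = (1.45 × 11.8)/(1.45 + 11.8) = 1.291 kΩ.
Now apply the divider: V_out = 8.50 × 0.03346 = 0.2844 V.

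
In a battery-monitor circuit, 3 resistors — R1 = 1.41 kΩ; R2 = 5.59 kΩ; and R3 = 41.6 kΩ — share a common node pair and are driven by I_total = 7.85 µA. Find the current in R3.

Conductances: ΣG = 1/1.41 + 1/5.59 + 1/41.6 = 0.9121 (1/kΩ).
Current divider: I(R3) = I_total · G_k/ΣG = 7.85 × (0.02404/0.9121) = 7.85 × 0.02635 = 0.2069 µA.

I ≈ 0.207 µA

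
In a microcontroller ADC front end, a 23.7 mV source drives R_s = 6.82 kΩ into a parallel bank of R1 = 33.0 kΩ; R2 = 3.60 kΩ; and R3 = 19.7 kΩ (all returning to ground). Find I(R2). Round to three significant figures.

Combine the parallel branches: R_p = (1/33.0 + 1/3.60 + 1/19.7)⁻¹ = 2.787 kΩ.
Node voltage V_A = V_CC · R_p/(R_s + R_p) = 23.7 × 0.2901 = 6.875 mV.
Branch current I = V_A/R2 = 6.875/3.60 = 1.910 µA.

I ≈ 1.91 µA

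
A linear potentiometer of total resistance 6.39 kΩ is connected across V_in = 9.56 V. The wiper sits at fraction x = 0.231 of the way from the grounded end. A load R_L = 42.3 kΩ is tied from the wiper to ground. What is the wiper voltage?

V_out ≈ 2.15 V

Lower segment x·R_p = 1.476 kΩ; upper segment (1−x)·R_p = 4.914 kΩ.
(x·R_p) ‖ R_L = 1.426 kΩ.
Loaded-divider output: V_out = 9.56 × 0.2250 = 2.151 V.
(Unloaded: V_out = x·V_in = 2.21 V.)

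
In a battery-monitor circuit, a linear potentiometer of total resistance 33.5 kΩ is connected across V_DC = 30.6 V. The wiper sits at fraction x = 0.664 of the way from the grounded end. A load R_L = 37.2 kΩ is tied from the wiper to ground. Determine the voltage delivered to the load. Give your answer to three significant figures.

V_out ≈ 16.9 V

The pot divides into 11.26 kΩ above the wiper and 22.24 kΩ below.
R_L loads the lower segment: effective lower R = 13.92 kΩ.
V_out = 30.6 × 13.92/(11.26 + 13.92) = 16.92 V.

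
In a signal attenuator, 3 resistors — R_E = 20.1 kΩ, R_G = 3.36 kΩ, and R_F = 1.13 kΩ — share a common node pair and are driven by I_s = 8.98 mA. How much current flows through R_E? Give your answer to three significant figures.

I ≈ 0.363 mA

ΣG = 1/20.1 + 1/3.36 + 1/1.13 = 1.232.
By the current-divider rule, I = I_s · G_k/ΣG = 8.98 × 0.04037 = 0.3625 mA.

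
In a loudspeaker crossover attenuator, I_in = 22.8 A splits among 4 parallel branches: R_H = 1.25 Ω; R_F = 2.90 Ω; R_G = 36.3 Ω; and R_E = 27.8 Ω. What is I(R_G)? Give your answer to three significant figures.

Total conductance ΣG = 1/1.25 + 1/2.90 + 1/36.3 + 1/27.8 = 1.208 (units of 1/Ω).
By the current-divider rule, I = I_in · G_k/ΣG = 22.8 × 0.02280 = 0.5198 A.

I ≈ 0.520 A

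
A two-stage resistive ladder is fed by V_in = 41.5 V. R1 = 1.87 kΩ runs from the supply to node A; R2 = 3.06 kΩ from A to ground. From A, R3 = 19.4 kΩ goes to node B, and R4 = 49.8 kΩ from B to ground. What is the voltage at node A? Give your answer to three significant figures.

V_A ≈ 25.3 V

Node A sees R2 in parallel with the series input of stage 2, R3 + R4 = 69.20 kΩ.
R2 ‖ (R3+R4) = 2.930 kΩ.
V_A = 41.5 × 2.930/(1.87 + 2.930) = 25.33 V.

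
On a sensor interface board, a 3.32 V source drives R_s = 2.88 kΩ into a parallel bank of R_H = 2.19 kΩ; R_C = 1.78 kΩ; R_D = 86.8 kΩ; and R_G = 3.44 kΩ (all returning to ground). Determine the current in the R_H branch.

I ≈ 0.316 mA

Parallel bank: R_p = 1/(1/2.19 + 1/1.78 + 1/86.8 + 1/3.44) = 0.7572 kΩ.
V_A by voltage divider: V_A = 3.32 × 0.7572/(2.88 + 0.7572) = 0.6912 V.
Branch current I = V_A/R_H = 0.6912/2.19 = 0.3156 mA.
(Equivalently: I_total = 0.9128 mA, then current-divider fraction G_k/ΣG = 0.3458.)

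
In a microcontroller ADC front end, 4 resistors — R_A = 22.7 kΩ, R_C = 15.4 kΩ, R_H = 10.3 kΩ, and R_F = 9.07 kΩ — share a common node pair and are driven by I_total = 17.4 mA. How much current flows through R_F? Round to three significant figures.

I ≈ 6.06 mA

ΣG = 1/22.7 + 1/15.4 + 1/10.3 + 1/9.07 = 0.3163.
Current divider: I(R_F) = I_total · G_k/ΣG = 17.4 × (0.1103/0.3163) = 17.4 × 0.3485 = 6.065 mA.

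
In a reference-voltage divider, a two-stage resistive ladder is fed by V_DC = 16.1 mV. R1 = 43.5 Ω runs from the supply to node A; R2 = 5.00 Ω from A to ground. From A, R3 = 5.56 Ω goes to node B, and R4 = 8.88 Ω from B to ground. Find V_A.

Looking into the second stage from A: R3 + R4 = 14.44 Ω appears in parallel with R2.
R2 ‖ (R3+R4) = 3.714 Ω.
V_A = 16.1 × 3.714/(43.5 + 3.714) = 1.266 mV.

V_A ≈ 1.27 mV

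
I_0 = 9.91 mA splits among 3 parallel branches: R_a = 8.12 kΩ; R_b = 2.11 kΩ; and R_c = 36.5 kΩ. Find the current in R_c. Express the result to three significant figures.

ΣG = 1/8.12 + 1/2.11 + 1/36.5 = 0.6245.
Current divider: I(R_c) = I_0 · G_k/ΣG = 9.91 × (0.02740/0.6245) = 9.91 × 0.04387 = 0.4348 mA.

I ≈ 0.435 mA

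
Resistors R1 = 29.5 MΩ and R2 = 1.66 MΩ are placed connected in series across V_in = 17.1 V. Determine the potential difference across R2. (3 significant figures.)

Total series resistance ΣR = 29.5 + 1.66 = 31.16 MΩ.
Voltage divider: V = V_in · (1.660 / 31.16) = 17.1 × 0.05327 = 0.9110 V.

V ≈ 0.911 V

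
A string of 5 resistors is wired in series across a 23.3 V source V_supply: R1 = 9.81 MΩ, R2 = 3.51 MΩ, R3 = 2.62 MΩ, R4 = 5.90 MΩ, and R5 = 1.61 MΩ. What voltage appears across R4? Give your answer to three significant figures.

V ≈ 5.86 V

ΣR = 9.81 + 3.51 + 2.62 + 5.90 + 1.61 = 23.45 MΩ.
Voltage divider: V = V_supply · (5.900 / 23.45) = 23.3 × 0.2516 = 5.862 V.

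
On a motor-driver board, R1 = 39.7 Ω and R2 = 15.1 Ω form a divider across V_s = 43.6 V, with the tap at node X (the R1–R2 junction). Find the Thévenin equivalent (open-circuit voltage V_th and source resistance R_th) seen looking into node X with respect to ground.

With X open, the divider is unloaded: V_th = 43.6 × 15.1/54.80 = 12.01 V.
Looking into X with the source shorted: R_th = R1·R2/(R1+R2) = 39.70 × 15.1/54.80 = 10.94 Ω.

V_th ≈ 12.0 V, R_th ≈ 10.9 Ω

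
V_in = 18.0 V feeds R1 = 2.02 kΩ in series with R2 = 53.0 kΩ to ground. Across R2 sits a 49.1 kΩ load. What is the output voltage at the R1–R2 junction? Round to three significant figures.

The load sits in parallel with R2, giving an effective lower resistance R2' = R2·R_L/(R2+R_L) = 25.49 kΩ.
Voltage divider with the loaded lower leg: V_out = 18.0 × 25.49/(2.02 + 25.49) = 18.0 × 0.9266 = 16.68 V.
(Unloaded it would be 17.3 V; the load pulls it down.)

V_out ≈ 16.7 V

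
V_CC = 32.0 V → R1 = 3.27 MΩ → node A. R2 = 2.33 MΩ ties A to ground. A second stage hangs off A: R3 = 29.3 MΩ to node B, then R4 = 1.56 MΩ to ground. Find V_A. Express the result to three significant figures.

V_A ≈ 12.8 V

The second stage (R3 + R4 = 30.86 MΩ) loads node A in parallel with R2.
Effective lower resistance at A: R2 ‖ 30.86 = 2.166 MΩ.
So V_A = 32.0 × 0.3985 = 12.75 V.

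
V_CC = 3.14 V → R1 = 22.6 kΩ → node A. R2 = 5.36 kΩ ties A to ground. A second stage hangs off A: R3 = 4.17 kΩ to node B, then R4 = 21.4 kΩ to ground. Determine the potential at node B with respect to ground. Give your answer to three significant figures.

Looking into the second stage from A: R3 + R4 = 25.57 kΩ appears in parallel with R2.
Effective lower resistance at A: R2 ‖ 25.57 = 4.431 kΩ.
So V_A = 3.14 × 0.1639 = 0.5147 V.
V_B = V_A × 0.8369 = 0.4308 V.

V_B ≈ 0.431 V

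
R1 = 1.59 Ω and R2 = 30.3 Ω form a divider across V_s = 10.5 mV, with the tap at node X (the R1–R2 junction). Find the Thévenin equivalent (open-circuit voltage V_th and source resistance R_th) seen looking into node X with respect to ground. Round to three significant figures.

V_th is the unloaded tap voltage: V_s · R2/(R1+R2) = 10.5 × 0.9501 = 9.976 mV.
With V_s suppressed (replaced by a short), R_th = R1 ‖ R2 = (1.590 × 30.3)/(1.590 + 30.3) = 1.511 Ω.

V_th ≈ 9.98 mV, R_th ≈ 1.51 Ω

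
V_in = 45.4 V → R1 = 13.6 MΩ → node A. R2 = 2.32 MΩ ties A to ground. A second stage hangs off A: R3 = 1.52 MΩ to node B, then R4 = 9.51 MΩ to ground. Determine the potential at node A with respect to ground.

V_A ≈ 5.61 V

Node A sees R2 in parallel with the series input of stage 2, R3 + R4 = 11.03 MΩ.
Effective lower resistance at A: R2 ‖ 11.03 = 1.917 MΩ.
So V_A = 45.4 × 0.1235 = 5.608 V.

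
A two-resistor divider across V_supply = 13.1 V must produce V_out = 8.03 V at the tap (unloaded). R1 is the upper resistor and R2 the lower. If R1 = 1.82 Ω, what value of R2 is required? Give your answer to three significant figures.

V_out/V_supply = R2/(R1+R2) = 0.6130.
R2 = R1 · 0.6130/(1 − 0.6130) = 2.883 Ω.

R2 ≈ 2.88 Ω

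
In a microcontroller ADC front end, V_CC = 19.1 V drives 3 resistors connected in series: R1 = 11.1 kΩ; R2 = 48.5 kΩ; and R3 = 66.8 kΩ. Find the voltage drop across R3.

Series total: ΣR = 11.1 + 48.5 + 66.8 = 126.4 kΩ.
By the voltage-divider rule, V = 19.1 × 66.80/126.4 = 10.09 V.

V ≈ 10.1 V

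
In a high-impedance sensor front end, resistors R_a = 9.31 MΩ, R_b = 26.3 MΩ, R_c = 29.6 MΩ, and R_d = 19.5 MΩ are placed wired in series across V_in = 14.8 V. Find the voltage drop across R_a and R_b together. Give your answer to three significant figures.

V ≈ 6.22 V

Series total: ΣR = 9.31 + 26.3 + 29.6 + 19.5 = 84.71 MΩ.
R_{R_a..R_b} = 9.31 + 26.3 = 35.61 MΩ.
By the voltage-divider rule, V = 14.8 × 35.61/84.71 = 6.222 V.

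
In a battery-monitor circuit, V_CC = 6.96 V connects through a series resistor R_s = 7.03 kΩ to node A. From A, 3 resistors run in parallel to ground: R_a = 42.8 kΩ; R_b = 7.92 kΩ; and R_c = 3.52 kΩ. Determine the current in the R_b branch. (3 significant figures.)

I ≈ 0.217 mA

Equivalent of the parallel group: R_p = 2.306 kΩ.
V_A by voltage divider: V_A = 6.96 × 2.306/(7.03 + 2.306) = 1.719 V.
Branch current I = V_A/R_b = 1.719/7.92 = 0.2170 mA.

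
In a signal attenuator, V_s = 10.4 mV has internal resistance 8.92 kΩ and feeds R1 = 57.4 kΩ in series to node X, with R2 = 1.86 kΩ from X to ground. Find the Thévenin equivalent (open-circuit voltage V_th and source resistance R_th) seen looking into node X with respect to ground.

R1' = 8.92 + 57.4 = 66.32 kΩ (source resistance + R1).
V_th is the unloaded tap voltage: V_s · R2/(R1'+R2) = 10.4 × 0.02728 = 0.2837 mV.
Looking into X with the source shorted: R_th = R1'·R2/(R1'+R2) = 66.32 × 1.86/68.18 = 1.809 kΩ.

V_th ≈ 0.284 mV, R_th ≈ 1.81 kΩ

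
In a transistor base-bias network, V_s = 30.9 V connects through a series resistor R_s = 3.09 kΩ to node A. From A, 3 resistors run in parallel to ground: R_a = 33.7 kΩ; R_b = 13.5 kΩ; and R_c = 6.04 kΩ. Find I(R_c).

I ≈ 2.79 mA

Combine the parallel branches: R_p = (1/33.7 + 1/13.5 + 1/6.04)⁻¹ = 3.713 kΩ.
Node voltage V_A = V_s · R_p/(R_s + R_p) = 30.9 × 0.5458 = 16.87 V.
I(R_c) = V_A / R_c = 16.87/6.04 = 2.792 mA.
(Equivalently: I_total = 4.542 mA, then current-divider fraction G_k/ΣG = 0.6148.)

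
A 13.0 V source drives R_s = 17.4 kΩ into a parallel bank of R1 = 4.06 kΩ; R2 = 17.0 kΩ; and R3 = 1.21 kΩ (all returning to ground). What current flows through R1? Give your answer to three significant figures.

Parallel bank: R_p = 1/(1/4.06 + 1/17.0 + 1/1.21) = 0.8837 kΩ.
V_A = 13.0 × 0.8837/18.28 = 0.6283 V.
Branch current I = V_A/R1 = 0.6283/4.06 = 0.1548 mA.

I ≈ 0.155 mA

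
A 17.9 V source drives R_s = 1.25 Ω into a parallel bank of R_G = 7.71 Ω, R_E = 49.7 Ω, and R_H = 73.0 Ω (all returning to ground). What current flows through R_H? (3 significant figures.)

I ≈ 0.204 A

Equivalent of the parallel group: R_p = 6.115 Ω.
Node voltage V_A = V_DC · R_p/(R_s + R_p) = 17.9 × 0.8303 = 14.86 V.
Branch current I = V_A/R_H = 14.86/73.0 = 0.2036 A.
(Equivalently: I_total = 2.430 A, then current-divider fraction G_k/ΣG = 0.08377.)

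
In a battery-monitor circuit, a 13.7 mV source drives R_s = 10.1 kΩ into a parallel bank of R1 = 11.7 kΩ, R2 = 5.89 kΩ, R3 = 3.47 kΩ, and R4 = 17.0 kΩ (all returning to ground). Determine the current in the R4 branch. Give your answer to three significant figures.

I ≈ 0.114 µA

Parallel bank: R_p = 1/(1/11.7 + 1/5.89 + 1/3.47 + 1/17.0) = 1.660 kΩ.
V_A = 13.7 × 1.660/11.76 = 1.934 mV.
Branch current I = V_A/R4 = 1.934/17.0 = 0.1138 µA.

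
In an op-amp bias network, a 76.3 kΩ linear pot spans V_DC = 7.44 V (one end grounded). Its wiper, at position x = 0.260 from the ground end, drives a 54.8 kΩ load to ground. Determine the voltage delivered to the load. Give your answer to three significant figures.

V_out ≈ 1.53 V

Split the track: R_lower = x·R_p = 19.84 kΩ, R_upper = (1−x)·R_p = 56.46 kΩ.
R_L loads the lower segment: effective lower R = 14.57 kΩ.
Then V_out = V_DC · 14.57/(56.46 + 14.57) = 1.526 V.
(Unloaded: V_out = x·V_DC = 1.93 V.)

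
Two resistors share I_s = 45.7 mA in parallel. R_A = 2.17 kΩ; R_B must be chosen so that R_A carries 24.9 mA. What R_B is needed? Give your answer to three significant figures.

R_B ≈ 2.60 kΩ

Two-branch current divider: I_A = I_s · R_B/(R_A + R_B).
With f = 0.5449, R_B = R_A · f/(1−f) = 2.17 × 1.197 = 2.598 kΩ.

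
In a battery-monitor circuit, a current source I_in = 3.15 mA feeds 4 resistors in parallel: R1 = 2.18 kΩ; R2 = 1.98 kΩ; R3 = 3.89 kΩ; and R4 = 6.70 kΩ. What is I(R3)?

Conductances: ΣG = 1/2.18 + 1/1.98 + 1/3.89 + 1/6.70 = 1.370 (1/kΩ).
Current divider: I(R3) = I_in · G_k/ΣG = 3.15 × (0.2571/1.370) = 3.15 × 0.1876 = 0.5910 mA.

I ≈ 0.591 mA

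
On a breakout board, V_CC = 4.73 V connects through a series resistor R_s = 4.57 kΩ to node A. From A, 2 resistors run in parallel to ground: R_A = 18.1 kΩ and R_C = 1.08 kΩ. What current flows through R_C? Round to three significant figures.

Combine the parallel branches: R_p = (1/18.1 + 1/1.08)⁻¹ = 1.019 kΩ.
Node voltage V_A = V_CC · R_p/(R_s + R_p) = 4.73 × 0.1823 = 0.8625 V.
I(R_C) = V_A / R_C = 0.8625/1.08 = 0.7986 mA.
(Check via current divider: I_total = 0.8463 mA; share G_k/ΣG = 0.9437 → same result.)

I ≈ 0.799 mA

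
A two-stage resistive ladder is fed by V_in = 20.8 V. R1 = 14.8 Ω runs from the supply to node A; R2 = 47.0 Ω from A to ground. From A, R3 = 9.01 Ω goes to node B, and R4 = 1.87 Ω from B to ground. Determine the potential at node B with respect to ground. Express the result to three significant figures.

V_B ≈ 1.34 V

The second stage (R3 + R4 = 10.88 Ω) loads node A in parallel with R2.
R2 ‖ (R3+R4) = 8.835 Ω.
First divider: V_A = V_in · 8.835/(14.8 + 8.835) = 7.775 V.
V_B = V_A × 0.1719 = 1.336 V.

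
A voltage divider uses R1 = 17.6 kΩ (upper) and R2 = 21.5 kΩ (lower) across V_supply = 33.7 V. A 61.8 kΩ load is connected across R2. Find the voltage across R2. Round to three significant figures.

V_out ≈ 16.0 V

First combine the lower leg with the load: R2 ‖ R_L = 15.95 kΩ.
Now apply the divider: V_out = 33.7 × 0.4754 = 16.02 V.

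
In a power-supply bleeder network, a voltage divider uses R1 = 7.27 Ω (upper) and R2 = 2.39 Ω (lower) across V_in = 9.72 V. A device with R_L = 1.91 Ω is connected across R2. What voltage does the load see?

R2 ‖ R_L = (2.39 × 1.91)/(2.39 + 1.91) = 1.062 Ω.
Then V_out = V_in · R2'/(R1 + R2') = 9.72 × 1.062/8.332 = 1.239 V.

V_out ≈ 1.24 V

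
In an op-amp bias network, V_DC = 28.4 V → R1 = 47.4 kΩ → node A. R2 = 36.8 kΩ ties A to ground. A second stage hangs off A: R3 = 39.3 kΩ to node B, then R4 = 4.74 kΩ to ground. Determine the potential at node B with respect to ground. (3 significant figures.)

Node A sees R2 in parallel with the series input of stage 2, R3 + R4 = 44.04 kΩ.
R2 ‖ (R3+R4) = 20.05 kΩ.
V_A = 28.4 × 20.05/(47.4 + 20.05) = 8.441 V.
Stage 2 is unloaded, so V_B = V_A · R4/(R3+R4) = 8.441 × 4.74/44.04 = 0.9086 V.

V_B ≈ 0.909 V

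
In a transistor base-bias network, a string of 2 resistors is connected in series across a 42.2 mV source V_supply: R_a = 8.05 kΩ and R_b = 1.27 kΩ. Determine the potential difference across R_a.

V ≈ 36.4 mV

ΣR = 8.05 + 1.27 = 9.320 kΩ.
By the voltage-divider rule, V = 42.2 × 8.050/9.320 = 36.45 mV.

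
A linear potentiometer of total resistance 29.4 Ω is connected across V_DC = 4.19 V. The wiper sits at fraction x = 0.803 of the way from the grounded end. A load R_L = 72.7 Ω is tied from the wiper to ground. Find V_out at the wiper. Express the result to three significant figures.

V_out ≈ 3.16 V

Lower segment x·R_p = 23.61 Ω; upper segment (1−x)·R_p = 5.792 Ω.
(x·R_p) ‖ R_L = 17.82 Ω.
V_out = 4.19 × 17.82/(5.792 + 17.82) = 3.162 V.
(Unloaded: V_out = x·V_DC = 3.36 V.)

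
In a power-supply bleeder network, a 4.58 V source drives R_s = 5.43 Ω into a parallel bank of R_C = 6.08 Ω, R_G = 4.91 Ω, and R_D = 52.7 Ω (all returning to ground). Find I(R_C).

Equivalent of the parallel group: R_p = 2.583 Ω.
V_A = 4.58 × 2.583/8.013 = 1.476 V.
I(R_C) = V_A / R_C = 1.476/6.08 = 0.2428 A.

I ≈ 0.243 A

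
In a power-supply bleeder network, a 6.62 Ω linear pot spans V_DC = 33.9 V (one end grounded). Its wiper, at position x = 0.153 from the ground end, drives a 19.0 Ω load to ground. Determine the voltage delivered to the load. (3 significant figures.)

V_out ≈ 4.96 V

Split the track: R_lower = x·R_p = 1.013 Ω, R_upper = (1−x)·R_p = 5.607 Ω.
(x·R_p) ‖ R_L = 0.9616 Ω.
Then V_out = V_DC · 0.9616/(5.607 + 0.9616) = 4.963 V.
(Unloaded: V_out = x·V_DC = 5.19 V.)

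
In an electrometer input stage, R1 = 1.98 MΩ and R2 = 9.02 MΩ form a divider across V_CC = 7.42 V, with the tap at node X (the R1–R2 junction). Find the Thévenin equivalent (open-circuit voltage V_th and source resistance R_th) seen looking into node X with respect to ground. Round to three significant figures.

V_th ≈ 6.08 V, R_th ≈ 1.62 MΩ

Open-circuit (no load on X): V_th = V_CC · R2/(R1 + R2) = 7.42 × 9.02/(1.980 + 9.02) = 6.084 V.
Zeroing V_CC shorts the top of R1 to ground, so R_th = R1 ‖ R2 = 1.624 MΩ.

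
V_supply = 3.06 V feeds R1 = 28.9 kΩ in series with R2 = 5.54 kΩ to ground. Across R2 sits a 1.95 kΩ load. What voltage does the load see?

First combine the lower leg with the load: R2 ‖ R_L = 1.442 kΩ.
Now apply the divider: V_out = 3.06 × 0.04754 = 0.1455 V.

V_out ≈ 0.145 V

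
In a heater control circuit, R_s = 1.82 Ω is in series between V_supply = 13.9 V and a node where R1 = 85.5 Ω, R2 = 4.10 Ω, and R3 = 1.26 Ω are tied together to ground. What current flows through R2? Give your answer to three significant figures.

Combine the parallel branches: R_p = (1/85.5 + 1/4.10 + 1/1.26)⁻¹ = 0.9531 Ω.
V_A = 13.9 × 0.9531/2.773 = 4.777 V.
I(R2) = V_A / R2 = 4.777/4.10 = 1.165 A.

I ≈ 1.17 A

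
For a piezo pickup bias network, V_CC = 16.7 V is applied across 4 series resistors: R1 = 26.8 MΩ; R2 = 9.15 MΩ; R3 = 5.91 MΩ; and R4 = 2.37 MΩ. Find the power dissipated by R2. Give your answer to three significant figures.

P ≈ 1.30 µW

Series current I = V_CC/ΣR = 16.7/44.23 = 0.3776 µA.
P(R2) = I²·R2 = (0.3776)² × 9.15 = 1.304 µW.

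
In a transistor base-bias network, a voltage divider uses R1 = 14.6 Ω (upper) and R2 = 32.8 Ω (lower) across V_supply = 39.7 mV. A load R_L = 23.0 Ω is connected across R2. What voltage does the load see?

V_out ≈ 19.1 mV

First combine the lower leg with the load: R2 ‖ R_L = 13.52 Ω.
Now apply the divider: V_out = 39.7 × 0.4808 = 19.09 mV.
(Unloaded it would be 27.5 mV; the load pulls it down.)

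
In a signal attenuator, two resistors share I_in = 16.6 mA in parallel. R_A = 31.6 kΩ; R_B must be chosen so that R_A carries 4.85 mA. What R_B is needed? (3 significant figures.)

R_B ≈ 13.0 kΩ

Two-branch current divider: I_A = I_in · R_B/(R_A + R_B).
With f = 0.2922, R_B = R_A · f/(1−f) = 31.6 × 0.4128 = 13.04 kΩ.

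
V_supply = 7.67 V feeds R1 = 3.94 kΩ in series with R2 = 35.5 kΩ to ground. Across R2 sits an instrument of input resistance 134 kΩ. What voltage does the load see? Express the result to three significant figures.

The load sits in parallel with R2, giving an effective lower resistance R2' = R2·R_L/(R2+R_L) = 28.06 kΩ.
Now apply the divider: V_out = 7.67 × 0.8769 = 6.726 V.
(Unloaded it would be 6.90 V; the load pulls it down.)

V_out ≈ 6.73 V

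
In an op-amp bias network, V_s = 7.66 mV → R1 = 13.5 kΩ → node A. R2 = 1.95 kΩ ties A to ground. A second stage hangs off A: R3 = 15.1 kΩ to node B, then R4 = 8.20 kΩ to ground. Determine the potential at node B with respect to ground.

The second stage (R3 + R4 = 23.30 kΩ) loads node A in parallel with R2.
Effective lower resistance at A: R2 ‖ 23.30 = 1.799 kΩ.
First divider: V_A = V_s · 1.799/(13.5 + 1.799) = 0.9009 mV.
Stage 2 is unloaded, so V_B = V_A · R4/(R3+R4) = 0.9009 × 8.20/23.30 = 0.3171 mV.

V_B ≈ 0.317 mV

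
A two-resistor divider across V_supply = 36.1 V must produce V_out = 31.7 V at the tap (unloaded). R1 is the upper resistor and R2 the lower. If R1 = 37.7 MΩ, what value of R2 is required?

Required fraction k = V_out/V_supply = 0.8781.
Rearranging, R2 = R1·k/(1−k) = 37.7 × 7.205 = 271.6 MΩ.

R2 ≈ 272 MΩ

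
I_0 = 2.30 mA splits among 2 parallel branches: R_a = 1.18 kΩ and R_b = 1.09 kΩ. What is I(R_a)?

I ≈ 1.10 mA

For two parallel branches, I_k = I_0 · (other R)/(sum of R).
I(R_a) = 2.30 × 1.09/(1.18 + 1.09) = 2.30 × 0.4802 = 1.104 mA.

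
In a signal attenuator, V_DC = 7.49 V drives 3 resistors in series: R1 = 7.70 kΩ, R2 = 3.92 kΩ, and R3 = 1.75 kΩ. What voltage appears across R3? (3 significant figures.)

ΣR = 7.70 + 3.92 + 1.75 = 13.37 kΩ.
Voltage divider: V = V_DC · (1.750 / 13.37) = 7.49 × 0.1309 = 0.9804 V.

V ≈ 0.980 V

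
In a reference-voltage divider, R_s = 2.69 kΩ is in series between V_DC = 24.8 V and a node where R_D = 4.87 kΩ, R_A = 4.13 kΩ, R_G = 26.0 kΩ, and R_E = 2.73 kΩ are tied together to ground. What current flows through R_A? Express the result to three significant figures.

Combine the parallel branches: R_p = (1/4.87 + 1/4.13 + 1/26.0 + 1/2.73)⁻¹ = 1.173 kΩ.
V_A = 24.8 × 1.173/3.863 = 7.532 V.
Branch current I = V_A/R_A = 7.532/4.13 = 1.824 mA.

I ≈ 1.82 mA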